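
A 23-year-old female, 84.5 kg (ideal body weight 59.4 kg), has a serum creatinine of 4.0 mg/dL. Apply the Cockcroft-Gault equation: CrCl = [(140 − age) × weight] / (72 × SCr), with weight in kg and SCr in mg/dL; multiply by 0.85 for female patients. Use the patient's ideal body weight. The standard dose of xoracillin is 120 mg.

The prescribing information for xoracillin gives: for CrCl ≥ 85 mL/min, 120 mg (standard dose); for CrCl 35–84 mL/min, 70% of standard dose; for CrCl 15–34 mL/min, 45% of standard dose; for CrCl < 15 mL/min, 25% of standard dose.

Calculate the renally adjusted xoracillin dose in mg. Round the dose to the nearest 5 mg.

55 mg

CrCl = (140 − 23) × 59.4 / (72 × 4) × 0.85 = 6949.8 / 288.00 × 0.85 ≈ 20.5 mL/min
CrCl ≈ 21 mL/min → bracket 15–34 mL/min.
45% of 120 mg = 54 mg → 55 mg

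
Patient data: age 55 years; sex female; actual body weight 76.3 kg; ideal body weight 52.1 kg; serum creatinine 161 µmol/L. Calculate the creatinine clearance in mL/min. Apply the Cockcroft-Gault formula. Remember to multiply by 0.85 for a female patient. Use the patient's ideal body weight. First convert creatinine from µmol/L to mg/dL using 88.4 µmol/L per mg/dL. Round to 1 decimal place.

SCr = 161 / 88.4 = 1.821 mg/dL
CrCl = (140 − 55) × 52.1 / (72 × 1.821) × 0.85 = 4428.5 / 131.11 × 0.85 ≈ 28.7 mL/min

28.7 mL/min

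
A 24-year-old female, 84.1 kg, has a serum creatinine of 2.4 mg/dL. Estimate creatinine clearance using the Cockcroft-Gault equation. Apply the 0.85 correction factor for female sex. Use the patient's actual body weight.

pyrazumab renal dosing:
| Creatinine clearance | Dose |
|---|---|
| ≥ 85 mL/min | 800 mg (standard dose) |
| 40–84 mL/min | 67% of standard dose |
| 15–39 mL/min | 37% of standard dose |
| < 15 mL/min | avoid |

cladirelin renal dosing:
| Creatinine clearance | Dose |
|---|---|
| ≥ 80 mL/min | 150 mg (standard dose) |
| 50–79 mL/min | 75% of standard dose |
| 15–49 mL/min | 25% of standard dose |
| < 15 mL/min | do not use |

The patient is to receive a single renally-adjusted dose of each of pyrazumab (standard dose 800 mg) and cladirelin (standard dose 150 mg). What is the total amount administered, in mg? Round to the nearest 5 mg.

575 mg

CrCl = (140 − 24) × 84.1 / (72 × 2.4) × 0.85 = 9755.6 / 172.80 × 0.85 ≈ 48.0 mL/min
CrCl ≈ 48 mL/min.
pyrazumab: 40–84 mL/min → 67% of 800 mg = 536 mg.
cladirelin: 15–49 mL/min → 25% of 150 mg = 37.5 mg.
Total = 536 + 37.5 = 573.5 mg.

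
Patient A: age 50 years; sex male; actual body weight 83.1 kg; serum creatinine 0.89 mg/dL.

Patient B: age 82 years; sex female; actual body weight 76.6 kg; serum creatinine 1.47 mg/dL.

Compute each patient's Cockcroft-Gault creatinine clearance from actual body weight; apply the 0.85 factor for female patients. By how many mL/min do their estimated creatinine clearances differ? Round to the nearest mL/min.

81 mL/min

Patient A: CrCl = (140 − 50) × 83.1 / (72 × 0.89) = 7479.0 / 64.08 ≈ 116.7 mL/min
Patient B: CrCl = (140 − 82) × 76.6 / (72 × 1.47) × 0.85 = 4442.8 / 105.84 × 0.85 ≈ 35.7 mL/min
|116.7 − 35.7| = 81.0 mL/min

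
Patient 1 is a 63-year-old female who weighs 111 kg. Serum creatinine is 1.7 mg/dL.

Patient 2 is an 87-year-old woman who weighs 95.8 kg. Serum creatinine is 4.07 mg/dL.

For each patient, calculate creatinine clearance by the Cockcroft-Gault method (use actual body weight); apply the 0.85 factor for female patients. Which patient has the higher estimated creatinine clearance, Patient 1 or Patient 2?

Patient 1

Patient 1: CrCl = (140 − 63) × 111 / (72 × 1.7) × 0.85 = 8547.0 / 122.40 × 0.85 ≈ 59.4 mL/min
Patient 2: CrCl = (140 − 87) × 95.8 / (72 × 4.07) × 0.85 = 5077.4 / 293.04 × 0.85 ≈ 14.7 mL/min
59.4 vs 14.7 mL/min → Patient 1 is higher.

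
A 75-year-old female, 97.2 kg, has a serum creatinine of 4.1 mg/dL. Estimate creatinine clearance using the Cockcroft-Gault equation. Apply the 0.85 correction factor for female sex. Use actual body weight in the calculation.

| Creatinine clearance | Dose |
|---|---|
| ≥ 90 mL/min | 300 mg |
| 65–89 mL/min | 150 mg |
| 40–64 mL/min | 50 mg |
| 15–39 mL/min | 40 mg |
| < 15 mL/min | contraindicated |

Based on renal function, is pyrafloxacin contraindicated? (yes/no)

no

CrCl = (140 − 75) × 97.2 / (72 × 4.1) × 0.85 = 6318.0 / 295.20 × 0.85 ≈ 18.2 mL/min
CrCl ≈ 18 mL/min, which is ≥ 15 mL/min.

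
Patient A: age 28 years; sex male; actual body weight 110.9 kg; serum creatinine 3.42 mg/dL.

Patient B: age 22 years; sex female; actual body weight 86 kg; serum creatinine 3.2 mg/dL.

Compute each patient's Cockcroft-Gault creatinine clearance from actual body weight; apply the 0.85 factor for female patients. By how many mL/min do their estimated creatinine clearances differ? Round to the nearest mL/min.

Patient A: CrCl = (140 − 28) × 110.9 / (72 × 3.42) = 12420.8 / 246.24 ≈ 50.4 mL/min
Patient B: CrCl = (140 − 22) × 86 / (72 × 3.2) × 0.85 = 10148.0 / 230.40 × 0.85 ≈ 37.4 mL/min
|50.4 − 37.4| = 13.0 mL/min

13 mL/min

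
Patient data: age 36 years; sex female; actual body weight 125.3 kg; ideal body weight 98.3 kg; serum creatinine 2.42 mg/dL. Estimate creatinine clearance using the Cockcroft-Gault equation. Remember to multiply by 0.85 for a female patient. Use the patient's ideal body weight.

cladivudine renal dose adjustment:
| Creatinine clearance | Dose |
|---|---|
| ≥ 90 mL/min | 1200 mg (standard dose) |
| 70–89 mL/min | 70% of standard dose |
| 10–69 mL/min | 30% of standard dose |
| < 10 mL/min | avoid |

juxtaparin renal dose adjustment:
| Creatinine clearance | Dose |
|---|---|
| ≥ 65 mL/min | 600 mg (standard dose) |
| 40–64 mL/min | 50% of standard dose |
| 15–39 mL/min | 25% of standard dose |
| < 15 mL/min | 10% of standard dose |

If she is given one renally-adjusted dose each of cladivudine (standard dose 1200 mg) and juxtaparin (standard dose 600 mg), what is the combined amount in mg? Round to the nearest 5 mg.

660 mg

CrCl = (140 − 36) × 98.3 / (72 × 2.42) × 0.85 = 10223.2 / 174.24 × 0.85 ≈ 49.9 mL/min
CrCl ≈ 50 mL/min.
cladivudine: 10–69 mL/min → 30% of 1200 mg = 360 mg.
juxtaparin: 40–64 mL/min → 50% of 600 mg = 300 mg.
Total = 360 + 300 = 660 mg.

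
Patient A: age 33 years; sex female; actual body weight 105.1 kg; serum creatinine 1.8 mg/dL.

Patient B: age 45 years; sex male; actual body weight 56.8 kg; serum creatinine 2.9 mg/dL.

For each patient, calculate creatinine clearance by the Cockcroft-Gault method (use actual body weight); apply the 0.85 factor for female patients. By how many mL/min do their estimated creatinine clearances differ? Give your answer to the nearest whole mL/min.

Patient A: CrCl = (140 − 33) × 105.1 / (72 × 1.8) × 0.85 = 11245.7 / 129.60 × 0.85 ≈ 73.8 mL/min
Patient B: CrCl = (140 − 45) × 56.8 / (72 × 2.9) = 5396.0 / 208.80 ≈ 25.8 mL/min
|73.8 − 25.8| = 48.0 mL/min

48 mL/min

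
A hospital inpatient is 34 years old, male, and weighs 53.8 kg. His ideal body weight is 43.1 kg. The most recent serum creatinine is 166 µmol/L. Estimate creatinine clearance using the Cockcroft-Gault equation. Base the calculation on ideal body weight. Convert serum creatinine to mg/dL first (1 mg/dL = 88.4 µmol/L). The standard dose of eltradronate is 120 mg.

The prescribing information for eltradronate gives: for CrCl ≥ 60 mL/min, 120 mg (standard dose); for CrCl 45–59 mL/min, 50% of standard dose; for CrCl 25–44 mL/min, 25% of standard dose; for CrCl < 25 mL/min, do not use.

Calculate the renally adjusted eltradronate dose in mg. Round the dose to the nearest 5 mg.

30 mg

SCr = 166 / 88.4 = 1.878 mg/dL
CrCl = (140 − 34) × 43.1 / (72 × 1.878) = 4568.6 / 135.22 ≈ 33.8 mL/min
CrCl ≈ 34 mL/min → bracket 25–44 mL/min.
25% of 120 mg = 30 mg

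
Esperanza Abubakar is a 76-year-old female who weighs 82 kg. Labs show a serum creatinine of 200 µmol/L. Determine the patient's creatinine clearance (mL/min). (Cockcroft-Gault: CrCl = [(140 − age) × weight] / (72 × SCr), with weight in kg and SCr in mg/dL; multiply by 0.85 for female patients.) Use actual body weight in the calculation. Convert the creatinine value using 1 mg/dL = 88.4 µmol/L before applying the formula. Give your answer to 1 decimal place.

SCr = 200 / 88.4 = 2.262 mg/dL
CrCl = (140 − 76) × 82 / (72 × 2.262) × 0.85 = 5248.0 / 162.86 × 0.85 ≈ 27.4 mL/min

27.4 mL/min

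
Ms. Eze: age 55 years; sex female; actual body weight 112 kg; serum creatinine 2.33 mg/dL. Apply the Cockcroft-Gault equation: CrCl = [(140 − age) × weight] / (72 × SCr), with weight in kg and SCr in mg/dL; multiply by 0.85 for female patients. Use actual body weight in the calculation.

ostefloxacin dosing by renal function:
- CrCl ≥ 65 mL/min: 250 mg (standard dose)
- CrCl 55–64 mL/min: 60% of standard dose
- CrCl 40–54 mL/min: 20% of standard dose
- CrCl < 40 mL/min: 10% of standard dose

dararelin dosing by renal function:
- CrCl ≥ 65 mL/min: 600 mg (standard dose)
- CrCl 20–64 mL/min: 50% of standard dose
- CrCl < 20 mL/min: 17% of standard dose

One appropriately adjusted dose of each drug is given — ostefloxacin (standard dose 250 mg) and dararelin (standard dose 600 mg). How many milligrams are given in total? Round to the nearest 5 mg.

350 mg

CrCl = (140 − 55) × 112 / (72 × 2.33) × 0.85 = 9520.0 / 167.76 × 0.85 ≈ 48.2 mL/min
CrCl ≈ 48 mL/min.
ostefloxacin: 40–54 mL/min → 20% of 250 mg = 50 mg.
dararelin: 20–64 mL/min → 50% of 600 mg = 300 mg.
Total = 50 + 300 = 350 mg.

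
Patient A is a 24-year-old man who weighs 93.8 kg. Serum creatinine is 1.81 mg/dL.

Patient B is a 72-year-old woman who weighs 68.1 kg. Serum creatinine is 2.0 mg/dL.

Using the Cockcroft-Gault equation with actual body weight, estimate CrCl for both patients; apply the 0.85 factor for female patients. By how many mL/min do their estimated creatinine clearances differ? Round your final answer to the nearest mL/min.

Patient A: CrCl = (140 − 24) × 93.8 / (72 × 1.81) = 10880.8 / 130.32 ≈ 83.5 mL/min
Patient B: CrCl = (140 − 72) × 68.1 / (72 × 2) × 0.85 = 4630.8 / 144.00 × 0.85 ≈ 27.3 mL/min
|83.5 − 27.3| = 56.2 mL/min

56 mL/min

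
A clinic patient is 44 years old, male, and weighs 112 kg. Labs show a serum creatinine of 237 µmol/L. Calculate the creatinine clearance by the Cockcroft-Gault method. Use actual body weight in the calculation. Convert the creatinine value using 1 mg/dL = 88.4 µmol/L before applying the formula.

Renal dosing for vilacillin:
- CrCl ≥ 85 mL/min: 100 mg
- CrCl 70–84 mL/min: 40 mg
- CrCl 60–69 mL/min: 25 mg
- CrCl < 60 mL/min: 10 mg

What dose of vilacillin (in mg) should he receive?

10 mg

SCr = 237 / 88.4 = 2.681 mg/dL
CrCl = (140 − 44) × 112 / (72 × 2.681) = 10752.0 / 193.03 ≈ 55.7 mL/min
CrCl ≈ 56 mL/min → bracket < 60 mL/min.
Dose for this bracket: 10 mg.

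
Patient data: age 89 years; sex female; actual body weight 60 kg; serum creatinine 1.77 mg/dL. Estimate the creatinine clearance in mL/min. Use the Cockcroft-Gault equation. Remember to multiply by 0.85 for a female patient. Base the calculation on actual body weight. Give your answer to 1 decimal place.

CrCl = (140 − 89) × 60 / (72 × 1.77) × 0.85 = 3060.0 / 127.44 × 0.85 ≈ 20.4 mL/min

20.4 mL/min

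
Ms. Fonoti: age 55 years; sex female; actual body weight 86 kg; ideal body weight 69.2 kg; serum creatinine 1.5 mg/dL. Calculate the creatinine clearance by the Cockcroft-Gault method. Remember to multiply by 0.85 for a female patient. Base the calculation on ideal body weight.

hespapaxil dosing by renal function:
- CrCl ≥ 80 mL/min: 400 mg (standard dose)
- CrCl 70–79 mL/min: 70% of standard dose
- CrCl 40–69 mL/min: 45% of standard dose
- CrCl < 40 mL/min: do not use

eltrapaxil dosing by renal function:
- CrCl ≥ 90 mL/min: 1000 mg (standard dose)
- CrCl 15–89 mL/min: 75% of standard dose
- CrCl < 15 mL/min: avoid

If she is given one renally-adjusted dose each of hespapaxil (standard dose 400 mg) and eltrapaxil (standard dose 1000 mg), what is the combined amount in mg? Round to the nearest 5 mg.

CrCl = (140 − 55) × 69.2 / (72 × 1.5) × 0.85 = 5882.0 / 108.00 × 0.85 ≈ 46.3 mL/min
CrCl ≈ 46 mL/min.
hespapaxil: 40–69 mL/min → 45% of 400 mg = 180 mg.
eltrapaxil: 15–89 mL/min → 75% of 1000 mg = 750 mg.
Total = 180 + 750 = 930 mg.

930 mg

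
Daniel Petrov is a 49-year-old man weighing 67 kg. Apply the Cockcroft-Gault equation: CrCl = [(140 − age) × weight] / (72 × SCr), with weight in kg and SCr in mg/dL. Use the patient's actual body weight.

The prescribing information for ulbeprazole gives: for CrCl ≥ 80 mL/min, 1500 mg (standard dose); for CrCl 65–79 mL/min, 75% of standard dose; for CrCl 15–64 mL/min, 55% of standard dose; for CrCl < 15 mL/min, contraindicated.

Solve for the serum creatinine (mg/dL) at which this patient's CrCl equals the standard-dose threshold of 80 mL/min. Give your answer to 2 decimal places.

1.06 mg/dL

Standard dose requires CrCl ≥ 80 mL/min.
Set (140 − 49) × 67 / (72 × SCr) = 80
SCr = (140 − 49) × 67 / (72 × 80) = 1.059 mg/dL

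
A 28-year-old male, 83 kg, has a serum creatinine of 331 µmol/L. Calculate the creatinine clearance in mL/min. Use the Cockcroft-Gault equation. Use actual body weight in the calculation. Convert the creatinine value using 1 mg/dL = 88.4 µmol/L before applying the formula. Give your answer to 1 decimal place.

34.5 mL/min

SCr = 331 / 88.4 = 3.744 mg/dL
CrCl = (140 − 28) × 83 / (72 × 3.744) = 9296.0 / 269.57 ≈ 34.5 mL/min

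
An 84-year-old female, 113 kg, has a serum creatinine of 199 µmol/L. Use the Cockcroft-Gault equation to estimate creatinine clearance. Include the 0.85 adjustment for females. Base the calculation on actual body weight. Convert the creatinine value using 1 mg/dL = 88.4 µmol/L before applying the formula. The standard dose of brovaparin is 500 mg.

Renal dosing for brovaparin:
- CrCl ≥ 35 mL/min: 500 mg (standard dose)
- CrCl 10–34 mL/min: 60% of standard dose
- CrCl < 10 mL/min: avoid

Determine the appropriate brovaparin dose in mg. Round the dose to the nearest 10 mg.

SCr = 199 / 88.4 = 2.251 mg/dL
CrCl = (140 − 84) × 113 / (72 × 2.251) × 0.85 = 6328.0 / 162.07 × 0.85 ≈ 33.2 mL/min
CrCl ≈ 33 mL/min → bracket 10–34 mL/min.
60% of 500 mg = 300 mg

300 mg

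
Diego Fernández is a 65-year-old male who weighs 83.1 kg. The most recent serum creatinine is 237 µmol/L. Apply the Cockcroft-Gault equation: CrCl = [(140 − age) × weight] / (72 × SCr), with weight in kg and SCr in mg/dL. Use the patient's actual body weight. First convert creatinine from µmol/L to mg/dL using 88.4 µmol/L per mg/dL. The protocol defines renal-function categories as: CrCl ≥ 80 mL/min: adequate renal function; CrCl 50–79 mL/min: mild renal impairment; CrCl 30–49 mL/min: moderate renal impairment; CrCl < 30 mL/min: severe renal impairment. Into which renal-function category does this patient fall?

SCr = 237 / 88.4 = 2.681 mg/dL
CrCl = (140 − 65) × 83.1 / (72 × 2.681) = 6232.5 / 193.03 ≈ 32.3 mL/min
32 mL/min falls in the 'moderate renal impairment' range.

moderate renal impairment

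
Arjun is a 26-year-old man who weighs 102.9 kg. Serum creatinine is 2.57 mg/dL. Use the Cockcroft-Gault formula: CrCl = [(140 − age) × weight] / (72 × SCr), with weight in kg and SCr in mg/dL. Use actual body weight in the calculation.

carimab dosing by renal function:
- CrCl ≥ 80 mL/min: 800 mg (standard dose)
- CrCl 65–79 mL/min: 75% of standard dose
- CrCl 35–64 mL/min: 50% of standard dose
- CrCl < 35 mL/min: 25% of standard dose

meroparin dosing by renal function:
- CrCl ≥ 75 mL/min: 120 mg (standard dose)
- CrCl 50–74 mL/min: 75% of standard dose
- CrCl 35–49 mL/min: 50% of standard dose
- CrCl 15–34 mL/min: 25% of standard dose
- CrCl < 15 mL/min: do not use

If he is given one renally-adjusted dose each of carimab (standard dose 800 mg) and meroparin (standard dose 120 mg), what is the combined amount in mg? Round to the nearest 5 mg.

490 mg

CrCl = (140 − 26) × 102.9 / (72 × 2.57) = 11730.6 / 185.04 ≈ 63.4 mL/min
CrCl ≈ 63 mL/min.
carimab: 35–64 mL/min → 50% of 800 mg = 400 mg.
meroparin: 50–74 mL/min → 75% of 120 mg = 90 mg.
Total = 400 + 90 = 490 mg.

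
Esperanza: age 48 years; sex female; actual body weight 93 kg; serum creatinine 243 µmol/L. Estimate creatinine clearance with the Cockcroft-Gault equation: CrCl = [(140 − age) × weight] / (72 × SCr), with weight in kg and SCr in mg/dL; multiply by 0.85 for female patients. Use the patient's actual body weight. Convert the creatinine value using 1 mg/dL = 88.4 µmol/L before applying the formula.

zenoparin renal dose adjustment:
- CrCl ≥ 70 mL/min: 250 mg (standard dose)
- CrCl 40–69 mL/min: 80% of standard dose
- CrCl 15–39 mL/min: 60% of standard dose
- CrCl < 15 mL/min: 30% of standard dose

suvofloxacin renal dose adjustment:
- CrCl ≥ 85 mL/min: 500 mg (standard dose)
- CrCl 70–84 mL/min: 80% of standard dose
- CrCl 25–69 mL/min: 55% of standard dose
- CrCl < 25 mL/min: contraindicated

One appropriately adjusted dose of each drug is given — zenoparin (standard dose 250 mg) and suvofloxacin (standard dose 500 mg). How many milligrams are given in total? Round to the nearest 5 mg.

425 mg

SCr = 243 / 88.4 = 2.749 mg/dL
CrCl = (140 − 48) × 93 / (72 × 2.749) × 0.85 = 8556.0 / 197.93 × 0.85 ≈ 36.7 mL/min
CrCl ≈ 37 mL/min.
zenoparin: 15–39 mL/min → 60% of 250 mg = 150 mg.
suvofloxacin: 25–69 mL/min → 55% of 500 mg = 275 mg.
Total = 150 + 275 = 425 mg.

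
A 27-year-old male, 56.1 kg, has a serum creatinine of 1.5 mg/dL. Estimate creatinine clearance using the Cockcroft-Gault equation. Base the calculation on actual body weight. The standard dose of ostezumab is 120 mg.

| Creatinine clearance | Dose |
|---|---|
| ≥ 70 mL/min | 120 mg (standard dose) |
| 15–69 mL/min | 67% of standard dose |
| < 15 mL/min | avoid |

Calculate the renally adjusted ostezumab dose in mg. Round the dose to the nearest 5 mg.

CrCl = (140 − 27) × 56.1 / (72 × 1.5) = 6339.3 / 108.00 ≈ 58.7 mL/min
CrCl ≈ 59 mL/min → bracket 15–69 mL/min.
67% of 120 mg = 80.4 mg → 80 mg

80 mg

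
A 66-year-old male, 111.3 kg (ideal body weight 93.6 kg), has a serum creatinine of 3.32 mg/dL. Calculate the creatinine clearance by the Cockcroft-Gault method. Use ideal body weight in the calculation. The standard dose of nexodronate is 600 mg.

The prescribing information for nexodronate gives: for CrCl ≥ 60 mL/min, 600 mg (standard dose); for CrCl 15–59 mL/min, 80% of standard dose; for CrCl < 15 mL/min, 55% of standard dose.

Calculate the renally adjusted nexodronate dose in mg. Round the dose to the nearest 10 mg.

480 mg

CrCl = (140 − 66) × 93.6 / (72 × 3.32) = 6926.4 / 239.04 ≈ 29.0 mL/min
CrCl ≈ 29 mL/min → bracket 15–59 mL/min.
80% of 600 mg = 480 mg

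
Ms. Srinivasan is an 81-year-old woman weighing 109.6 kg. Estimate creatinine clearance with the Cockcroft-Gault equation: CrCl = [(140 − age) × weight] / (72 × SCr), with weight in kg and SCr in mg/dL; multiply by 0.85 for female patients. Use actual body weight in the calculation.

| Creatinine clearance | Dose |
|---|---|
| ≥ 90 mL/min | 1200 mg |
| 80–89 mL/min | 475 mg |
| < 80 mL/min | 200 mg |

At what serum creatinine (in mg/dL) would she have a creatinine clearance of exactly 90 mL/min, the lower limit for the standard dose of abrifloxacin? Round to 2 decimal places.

0.85 mg/dL

Standard dose requires CrCl ≥ 90 mL/min.
Set (140 − 81) × 109.6 × 0.85 / (72 × SCr) = 90
SCr = (140 − 81) × 109.6 × 0.85 / (72 × 90) = 0.848 mg/dL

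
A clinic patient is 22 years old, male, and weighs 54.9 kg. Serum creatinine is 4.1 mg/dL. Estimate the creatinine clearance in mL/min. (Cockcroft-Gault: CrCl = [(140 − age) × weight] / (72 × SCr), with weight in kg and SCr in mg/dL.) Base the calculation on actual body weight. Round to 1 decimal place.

21.9 mL/min

CrCl = (140 − 22) × 54.9 / (72 × 4.1) = 6478.2 / 295.20 ≈ 21.9 mL/min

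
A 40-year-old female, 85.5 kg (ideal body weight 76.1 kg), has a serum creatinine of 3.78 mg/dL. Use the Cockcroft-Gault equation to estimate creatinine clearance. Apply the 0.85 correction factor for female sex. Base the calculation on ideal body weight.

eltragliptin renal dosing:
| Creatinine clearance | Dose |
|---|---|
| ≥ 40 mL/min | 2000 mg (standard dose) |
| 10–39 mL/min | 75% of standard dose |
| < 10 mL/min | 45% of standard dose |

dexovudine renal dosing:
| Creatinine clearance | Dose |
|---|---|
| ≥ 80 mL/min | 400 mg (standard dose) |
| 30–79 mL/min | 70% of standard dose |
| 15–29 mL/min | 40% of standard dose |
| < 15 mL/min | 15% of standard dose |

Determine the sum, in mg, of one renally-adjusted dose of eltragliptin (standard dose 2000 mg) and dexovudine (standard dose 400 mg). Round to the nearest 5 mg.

CrCl = (140 − 40) × 76.1 / (72 × 3.78) × 0.85 = 7610.0 / 272.16 × 0.85 ≈ 23.8 mL/min
CrCl ≈ 24 mL/min.
eltragliptin: 10–39 mL/min → 75% of 2000 mg = 1500 mg.
dexovudine: 15–29 mL/min → 40% of 400 mg = 160 mg.
Total = 1500 + 160 = 1660 mg.

1660 mg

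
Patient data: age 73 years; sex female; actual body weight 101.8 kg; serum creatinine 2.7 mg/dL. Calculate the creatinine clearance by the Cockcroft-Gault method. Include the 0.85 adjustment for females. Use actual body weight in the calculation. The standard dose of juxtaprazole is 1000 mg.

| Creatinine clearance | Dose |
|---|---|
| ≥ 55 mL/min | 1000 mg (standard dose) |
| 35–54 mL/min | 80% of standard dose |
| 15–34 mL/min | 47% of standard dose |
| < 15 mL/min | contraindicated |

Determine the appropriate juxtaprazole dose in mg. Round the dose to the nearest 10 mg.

470 mg

CrCl = (140 − 73) × 101.8 / (72 × 2.7) × 0.85 = 6820.6 / 194.40 × 0.85 ≈ 29.8 mL/min
CrCl ≈ 30 mL/min → bracket 15–34 mL/min.
47% of 1000 mg = 470 mg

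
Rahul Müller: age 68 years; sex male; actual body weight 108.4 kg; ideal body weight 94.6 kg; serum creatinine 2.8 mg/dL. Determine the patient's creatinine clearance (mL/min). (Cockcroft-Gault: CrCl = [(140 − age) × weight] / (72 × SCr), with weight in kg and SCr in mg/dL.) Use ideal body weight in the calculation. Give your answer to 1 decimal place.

CrCl = (140 − 68) × 94.6 / (72 × 2.8) = 6811.2 / 201.60 ≈ 33.8 mL/min

33.8 mL/min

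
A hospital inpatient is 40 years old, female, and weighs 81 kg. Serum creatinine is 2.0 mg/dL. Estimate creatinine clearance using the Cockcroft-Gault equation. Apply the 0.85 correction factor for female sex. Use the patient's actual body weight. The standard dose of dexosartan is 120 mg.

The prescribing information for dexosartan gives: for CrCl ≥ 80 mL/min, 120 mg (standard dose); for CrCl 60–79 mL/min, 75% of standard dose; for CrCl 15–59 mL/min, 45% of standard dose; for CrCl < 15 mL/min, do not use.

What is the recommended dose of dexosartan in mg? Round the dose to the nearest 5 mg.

CrCl = (140 − 40) × 81 / (72 × 2) × 0.85 = 8100.0 / 144.00 × 0.85 ≈ 47.8 mL/min
CrCl ≈ 48 mL/min → bracket 15–59 mL/min.
45% of 120 mg = 54 mg → 55 mg

55 mg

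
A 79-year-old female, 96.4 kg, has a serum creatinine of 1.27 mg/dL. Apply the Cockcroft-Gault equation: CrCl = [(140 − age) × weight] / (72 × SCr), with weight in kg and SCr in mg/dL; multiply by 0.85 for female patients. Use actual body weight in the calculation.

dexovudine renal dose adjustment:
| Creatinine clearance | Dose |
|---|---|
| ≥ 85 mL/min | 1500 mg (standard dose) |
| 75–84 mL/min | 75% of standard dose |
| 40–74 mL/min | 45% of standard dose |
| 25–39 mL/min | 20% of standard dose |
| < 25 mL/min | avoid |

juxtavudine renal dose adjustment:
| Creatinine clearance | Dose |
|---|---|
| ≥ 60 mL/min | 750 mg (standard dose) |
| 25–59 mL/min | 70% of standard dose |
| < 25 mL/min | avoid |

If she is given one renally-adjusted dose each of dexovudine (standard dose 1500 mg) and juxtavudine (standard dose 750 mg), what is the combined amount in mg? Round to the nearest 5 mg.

CrCl = (140 − 79) × 96.4 / (72 × 1.27) × 0.85 = 5880.4 / 91.44 × 0.85 ≈ 54.7 mL/min
CrCl ≈ 55 mL/min.
dexovudine: 40–74 mL/min → 45% of 1500 mg = 675 mg.
juxtavudine: 25–59 mL/min → 70% of 750 mg = 525 mg.
Total = 675 + 525 = 1200 mg.

1200 mg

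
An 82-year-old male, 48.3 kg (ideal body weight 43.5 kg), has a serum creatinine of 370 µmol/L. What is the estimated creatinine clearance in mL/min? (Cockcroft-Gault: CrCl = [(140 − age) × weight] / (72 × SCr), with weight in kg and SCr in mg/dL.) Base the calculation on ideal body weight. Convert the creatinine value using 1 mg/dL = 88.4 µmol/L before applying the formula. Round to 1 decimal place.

8.4 mL/min

SCr = 370 / 88.4 = 4.186 mg/dL
CrCl = (140 − 82) × 43.5 / (72 × 4.186) = 2523.0 / 301.39 ≈ 8.4 mL/min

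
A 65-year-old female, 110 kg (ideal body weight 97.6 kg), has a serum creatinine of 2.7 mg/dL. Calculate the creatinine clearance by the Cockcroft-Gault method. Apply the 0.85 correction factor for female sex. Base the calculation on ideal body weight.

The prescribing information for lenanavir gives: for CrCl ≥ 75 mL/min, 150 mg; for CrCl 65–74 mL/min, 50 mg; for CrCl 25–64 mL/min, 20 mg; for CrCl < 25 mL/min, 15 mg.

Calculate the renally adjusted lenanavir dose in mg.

CrCl = (140 − 65) × 97.6 / (72 × 2.7) × 0.85 = 7320.0 / 194.40 × 0.85 ≈ 32.0 mL/min
CrCl ≈ 32 mL/min → bracket 25–64 mL/min.
Dose for this bracket: 20 mg.

20 mg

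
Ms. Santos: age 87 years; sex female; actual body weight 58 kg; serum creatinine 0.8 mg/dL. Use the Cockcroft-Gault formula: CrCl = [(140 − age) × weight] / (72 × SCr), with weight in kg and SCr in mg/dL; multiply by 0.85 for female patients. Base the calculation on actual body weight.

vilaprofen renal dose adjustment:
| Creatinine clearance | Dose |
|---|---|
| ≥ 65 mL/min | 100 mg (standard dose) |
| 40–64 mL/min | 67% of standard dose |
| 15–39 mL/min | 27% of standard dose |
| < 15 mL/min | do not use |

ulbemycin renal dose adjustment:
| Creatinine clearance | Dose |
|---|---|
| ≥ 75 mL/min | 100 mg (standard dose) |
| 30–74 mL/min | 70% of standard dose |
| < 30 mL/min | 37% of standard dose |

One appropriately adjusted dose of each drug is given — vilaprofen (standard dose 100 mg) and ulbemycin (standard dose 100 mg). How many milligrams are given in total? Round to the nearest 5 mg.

135 mg

CrCl = (140 − 87) × 58 / (72 × 0.8) × 0.85 = 3074.0 / 57.60 × 0.85 ≈ 45.4 mL/min
CrCl ≈ 45 mL/min.
vilaprofen: 40–64 mL/min → 67% of 100 mg = 67 mg.
ulbemycin: 30–74 mL/min → 70% of 100 mg = 70 mg.
Total = 67 + 70 = 137 mg.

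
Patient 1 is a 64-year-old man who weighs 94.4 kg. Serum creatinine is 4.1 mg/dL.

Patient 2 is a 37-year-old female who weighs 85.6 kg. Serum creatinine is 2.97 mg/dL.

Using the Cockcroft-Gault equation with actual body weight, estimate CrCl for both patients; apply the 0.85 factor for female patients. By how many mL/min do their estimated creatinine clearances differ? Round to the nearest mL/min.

Patient 1: CrCl = (140 − 64) × 94.4 / (72 × 4.1) = 7174.4 / 295.20 ≈ 24.3 mL/min
Patient 2: CrCl = (140 − 37) × 85.6 / (72 × 2.97) × 0.85 = 8816.8 / 213.84 × 0.85 ≈ 35.0 mL/min
|24.3 − 35.0| = 10.7 mL/min

11 mL/min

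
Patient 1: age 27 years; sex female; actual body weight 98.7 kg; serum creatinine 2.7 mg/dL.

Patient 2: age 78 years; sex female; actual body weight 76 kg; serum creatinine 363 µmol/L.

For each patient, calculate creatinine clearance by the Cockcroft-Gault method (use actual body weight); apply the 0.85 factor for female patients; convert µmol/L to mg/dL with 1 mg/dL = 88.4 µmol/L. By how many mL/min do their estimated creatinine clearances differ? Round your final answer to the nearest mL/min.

Patient 1: CrCl = (140 − 27) × 98.7 / (72 × 2.7) × 0.85 = 11153.1 / 194.40 × 0.85 ≈ 48.8 mL/min
Patient 2: SCr = 363 / 88.4 = 4.106 mg/dL
Patient 2: CrCl = (140 − 78) × 76 / (72 × 4.106) × 0.85 = 4712.0 / 295.63 × 0.85 ≈ 13.5 mL/min
|48.8 − 13.5| = 35.3 mL/min

35 mL/min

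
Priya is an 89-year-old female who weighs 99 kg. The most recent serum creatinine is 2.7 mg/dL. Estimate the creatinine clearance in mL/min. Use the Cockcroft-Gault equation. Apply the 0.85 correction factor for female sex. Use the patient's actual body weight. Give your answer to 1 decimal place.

CrCl = (140 − 89) × 99 / (72 × 2.7) × 0.85 = 5049.0 / 194.40 × 0.85 ≈ 22.1 mL/min

22.1 mL/min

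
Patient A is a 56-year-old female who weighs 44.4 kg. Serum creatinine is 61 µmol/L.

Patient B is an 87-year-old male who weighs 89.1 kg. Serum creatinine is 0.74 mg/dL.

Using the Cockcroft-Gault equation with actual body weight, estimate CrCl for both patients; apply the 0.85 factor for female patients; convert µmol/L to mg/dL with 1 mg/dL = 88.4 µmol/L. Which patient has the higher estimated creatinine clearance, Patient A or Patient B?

Patient B

Patient A: SCr = 61 / 88.4 = 0.69 mg/dL
Patient A: CrCl = (140 − 56) × 44.4 / (72 × 0.69) × 0.85 = 3729.6 / 49.68 × 0.85 ≈ 63.8 mL/min
Patient B: CrCl = (140 − 87) × 89.1 / (72 × 0.74) = 4722.3 / 53.28 ≈ 88.6 mL/min
63.8 vs 88.6 mL/min → Patient B is higher.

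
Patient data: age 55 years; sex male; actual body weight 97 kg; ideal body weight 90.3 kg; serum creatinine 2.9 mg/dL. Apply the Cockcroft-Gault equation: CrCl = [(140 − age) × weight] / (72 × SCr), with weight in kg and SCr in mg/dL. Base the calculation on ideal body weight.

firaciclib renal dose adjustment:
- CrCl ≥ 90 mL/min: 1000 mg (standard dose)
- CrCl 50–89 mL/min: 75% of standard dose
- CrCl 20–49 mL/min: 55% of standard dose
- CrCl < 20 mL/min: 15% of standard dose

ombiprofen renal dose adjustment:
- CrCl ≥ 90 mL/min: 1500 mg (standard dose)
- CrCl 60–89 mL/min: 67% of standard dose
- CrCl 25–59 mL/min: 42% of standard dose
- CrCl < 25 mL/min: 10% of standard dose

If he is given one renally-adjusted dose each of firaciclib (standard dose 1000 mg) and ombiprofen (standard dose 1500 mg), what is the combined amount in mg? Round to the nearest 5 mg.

1180 mg

CrCl = (140 − 55) × 90.3 / (72 × 2.9) = 7675.5 / 208.80 ≈ 36.8 mL/min
CrCl ≈ 37 mL/min.
firaciclib: 20–49 mL/min → 55% of 1000 mg = 550 mg.
ombiprofen: 25–59 mL/min → 42% of 1500 mg = 630 mg.
Total = 550 + 630 = 1180 mg.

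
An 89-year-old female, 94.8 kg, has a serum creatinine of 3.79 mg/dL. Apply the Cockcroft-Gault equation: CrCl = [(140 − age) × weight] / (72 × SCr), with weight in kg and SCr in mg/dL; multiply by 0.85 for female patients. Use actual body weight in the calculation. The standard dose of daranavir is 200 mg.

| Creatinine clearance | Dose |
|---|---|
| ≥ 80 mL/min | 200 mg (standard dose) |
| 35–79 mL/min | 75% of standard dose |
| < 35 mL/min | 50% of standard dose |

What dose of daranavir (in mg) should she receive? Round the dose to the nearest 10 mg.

CrCl = (140 − 89) × 94.8 / (72 × 3.79) × 0.85 = 4834.8 / 272.88 × 0.85 ≈ 15.1 mL/min
CrCl ≈ 15 mL/min → bracket < 35 mL/min.
50% of 200 mg = 100 mg

100 mg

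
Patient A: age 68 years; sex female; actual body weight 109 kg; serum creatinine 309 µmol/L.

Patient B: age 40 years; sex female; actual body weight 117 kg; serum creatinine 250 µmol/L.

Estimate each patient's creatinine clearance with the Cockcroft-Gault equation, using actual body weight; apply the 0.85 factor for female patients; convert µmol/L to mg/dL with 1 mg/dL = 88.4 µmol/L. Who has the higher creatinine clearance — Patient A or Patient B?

Patient B

Patient A: SCr = 309 / 88.4 = 3.495 mg/dL
Patient A: CrCl = (140 − 68) × 109 / (72 × 3.495) × 0.85 = 7848.0 / 251.64 × 0.85 ≈ 26.5 mL/min
Patient B: SCr = 250 / 88.4 = 2.828 mg/dL
Patient B: CrCl = (140 − 40) × 117 / (72 × 2.828) × 0.85 = 11700.0 / 203.62 × 0.85 ≈ 48.8 mL/min
26.5 vs 48.8 mL/min → Patient B is higher.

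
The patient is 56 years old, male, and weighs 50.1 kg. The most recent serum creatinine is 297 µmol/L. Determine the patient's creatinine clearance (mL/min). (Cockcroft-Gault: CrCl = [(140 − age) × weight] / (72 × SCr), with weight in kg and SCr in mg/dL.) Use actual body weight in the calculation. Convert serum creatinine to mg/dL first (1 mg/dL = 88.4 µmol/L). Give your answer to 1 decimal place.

SCr = 297 / 88.4 = 3.36 mg/dL
CrCl = (140 − 56) × 50.1 / (72 × 3.36) = 4208.4 / 241.92 ≈ 17.4 mL/min

17.4 mL/min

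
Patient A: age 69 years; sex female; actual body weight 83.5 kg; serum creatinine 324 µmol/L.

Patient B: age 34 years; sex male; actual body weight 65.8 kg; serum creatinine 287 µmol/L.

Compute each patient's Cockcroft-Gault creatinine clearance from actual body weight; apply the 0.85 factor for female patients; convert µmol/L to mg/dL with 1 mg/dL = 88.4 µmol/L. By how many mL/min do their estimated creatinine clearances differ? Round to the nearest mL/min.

11 mL/min

Patient A: SCr = 324 / 88.4 = 3.665 mg/dL
Patient A: CrCl = (140 − 69) × 83.5 / (72 × 3.665) × 0.85 = 5928.5 / 263.88 × 0.85 ≈ 19.1 mL/min
Patient B: SCr = 287 / 88.4 = 3.247 mg/dL
Patient B: CrCl = (140 − 34) × 65.8 / (72 × 3.247) = 6974.8 / 233.78 ≈ 29.8 mL/min
|19.1 − 29.8| = 10.7 mL/min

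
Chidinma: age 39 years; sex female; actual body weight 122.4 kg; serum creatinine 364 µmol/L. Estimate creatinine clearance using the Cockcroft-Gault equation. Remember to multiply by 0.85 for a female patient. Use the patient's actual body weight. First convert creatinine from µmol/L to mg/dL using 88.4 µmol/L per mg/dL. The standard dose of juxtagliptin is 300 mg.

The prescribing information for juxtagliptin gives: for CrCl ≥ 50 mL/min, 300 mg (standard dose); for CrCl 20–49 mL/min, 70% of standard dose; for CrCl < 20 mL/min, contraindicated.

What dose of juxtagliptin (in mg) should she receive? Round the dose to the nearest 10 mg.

210 mg

SCr = 364 / 88.4 = 4.118 mg/dL
CrCl = (140 − 39) × 122.4 / (72 × 4.118) × 0.85 = 12362.4 / 296.50 × 0.85 ≈ 35.4 mL/min
CrCl ≈ 35 mL/min → bracket 20–49 mL/min.
70% of 300 mg = 210 mg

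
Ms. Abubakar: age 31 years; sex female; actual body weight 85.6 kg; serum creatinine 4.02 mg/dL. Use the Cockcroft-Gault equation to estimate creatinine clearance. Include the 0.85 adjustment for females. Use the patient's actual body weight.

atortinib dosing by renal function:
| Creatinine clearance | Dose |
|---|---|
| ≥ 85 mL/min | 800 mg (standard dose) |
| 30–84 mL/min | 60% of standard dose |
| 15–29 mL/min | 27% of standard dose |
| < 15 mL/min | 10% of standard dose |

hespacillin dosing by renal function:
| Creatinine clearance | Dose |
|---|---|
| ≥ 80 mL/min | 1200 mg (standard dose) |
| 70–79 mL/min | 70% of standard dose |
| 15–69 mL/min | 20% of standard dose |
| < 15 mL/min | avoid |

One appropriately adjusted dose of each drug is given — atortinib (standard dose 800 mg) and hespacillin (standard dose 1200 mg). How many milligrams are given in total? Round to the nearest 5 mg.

CrCl = (140 − 31) × 85.6 / (72 × 4.02) × 0.85 = 9330.4 / 289.44 × 0.85 ≈ 27.4 mL/min
CrCl ≈ 27 mL/min.
atortinib: 15–29 mL/min → 27% of 800 mg = 216 mg.
hespacillin: 15–69 mL/min → 20% of 1200 mg = 240 mg.
Total = 216 + 240 = 456 mg.

455 mg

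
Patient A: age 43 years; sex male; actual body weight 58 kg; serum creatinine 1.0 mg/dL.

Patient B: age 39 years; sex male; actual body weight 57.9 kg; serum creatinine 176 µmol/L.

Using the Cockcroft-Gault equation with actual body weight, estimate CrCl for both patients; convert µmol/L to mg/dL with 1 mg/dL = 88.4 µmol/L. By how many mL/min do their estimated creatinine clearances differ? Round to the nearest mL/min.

37 mL/min

Patient A: CrCl = (140 − 43) × 58 / (72 × 1) = 5626.0 / 72.00 ≈ 78.1 mL/min
Patient B: SCr = 176 / 88.4 = 1.991 mg/dL
Patient B: CrCl = (140 − 39) × 57.9 / (72 × 1.991) = 5847.9 / 143.35 ≈ 40.8 mL/min
|78.1 − 40.8| = 37.3 mL/min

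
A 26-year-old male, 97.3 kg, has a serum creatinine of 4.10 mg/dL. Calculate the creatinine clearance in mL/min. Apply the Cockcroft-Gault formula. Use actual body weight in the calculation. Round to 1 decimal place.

CrCl = (140 − 26) × 97.3 / (72 × 4.1) = 11092.2 / 295.20 ≈ 37.6 mL/min

37.6 mL/min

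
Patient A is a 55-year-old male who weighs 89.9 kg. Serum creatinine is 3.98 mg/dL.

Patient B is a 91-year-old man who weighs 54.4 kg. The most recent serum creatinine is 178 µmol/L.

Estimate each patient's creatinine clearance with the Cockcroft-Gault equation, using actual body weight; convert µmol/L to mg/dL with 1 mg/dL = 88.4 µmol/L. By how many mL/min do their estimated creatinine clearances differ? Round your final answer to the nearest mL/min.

Patient A: CrCl = (140 − 55) × 89.9 / (72 × 3.98) = 7641.5 / 286.56 ≈ 26.7 mL/min
Patient B: SCr = 178 / 88.4 = 2.014 mg/dL
Patient B: CrCl = (140 − 91) × 54.4 / (72 × 2.014) = 2665.6 / 145.01 ≈ 18.4 mL/min
|26.7 − 18.4| = 8.3 mL/min

8 mL/min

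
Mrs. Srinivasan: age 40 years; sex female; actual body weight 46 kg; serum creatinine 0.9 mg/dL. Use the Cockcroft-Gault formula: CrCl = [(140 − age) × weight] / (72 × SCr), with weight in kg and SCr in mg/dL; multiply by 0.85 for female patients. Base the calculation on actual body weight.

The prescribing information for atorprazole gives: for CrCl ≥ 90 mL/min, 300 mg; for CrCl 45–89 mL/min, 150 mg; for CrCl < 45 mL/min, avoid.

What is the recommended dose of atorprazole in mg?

150 mg

CrCl = (140 − 40) × 46 / (72 × 0.9) × 0.85 = 4600.0 / 64.80 × 0.85 ≈ 60.3 mL/min
CrCl ≈ 60 mL/min → bracket 45–89 mL/min.
Dose for this bracket: 150 mg.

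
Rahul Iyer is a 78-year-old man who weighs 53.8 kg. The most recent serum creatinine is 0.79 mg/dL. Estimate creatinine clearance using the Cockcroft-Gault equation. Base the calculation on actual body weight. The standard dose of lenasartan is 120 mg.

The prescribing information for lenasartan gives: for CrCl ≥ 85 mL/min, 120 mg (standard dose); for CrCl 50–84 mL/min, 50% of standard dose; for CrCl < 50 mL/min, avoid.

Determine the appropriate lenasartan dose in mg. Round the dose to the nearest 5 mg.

60 mg

CrCl = (140 − 78) × 53.8 / (72 × 0.79) = 3335.6 / 56.88 ≈ 58.6 mL/min
CrCl ≈ 59 mL/min → bracket 50–84 mL/min.
50% of 120 mg = 60 mg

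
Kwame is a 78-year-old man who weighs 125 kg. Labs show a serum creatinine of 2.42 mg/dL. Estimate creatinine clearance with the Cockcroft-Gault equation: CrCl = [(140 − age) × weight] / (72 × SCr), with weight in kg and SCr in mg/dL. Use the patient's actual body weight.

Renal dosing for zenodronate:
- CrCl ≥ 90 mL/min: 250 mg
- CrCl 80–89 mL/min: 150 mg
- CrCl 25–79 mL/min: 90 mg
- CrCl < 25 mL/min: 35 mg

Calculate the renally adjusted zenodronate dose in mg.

CrCl = (140 − 78) × 125 / (72 × 2.42) = 7750.0 / 174.24 ≈ 44.5 mL/min
CrCl ≈ 44 mL/min → bracket 25–79 mL/min.
Dose for this bracket: 90 mg.

90 mg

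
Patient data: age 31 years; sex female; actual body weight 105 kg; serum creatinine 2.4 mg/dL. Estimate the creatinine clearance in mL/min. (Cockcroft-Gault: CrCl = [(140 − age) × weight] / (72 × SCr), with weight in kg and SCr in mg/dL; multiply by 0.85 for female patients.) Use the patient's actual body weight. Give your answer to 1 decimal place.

56.3 mL/min

CrCl = (140 − 31) × 105 / (72 × 2.4) × 0.85 = 11445.0 / 172.80 × 0.85 ≈ 56.3 mL/min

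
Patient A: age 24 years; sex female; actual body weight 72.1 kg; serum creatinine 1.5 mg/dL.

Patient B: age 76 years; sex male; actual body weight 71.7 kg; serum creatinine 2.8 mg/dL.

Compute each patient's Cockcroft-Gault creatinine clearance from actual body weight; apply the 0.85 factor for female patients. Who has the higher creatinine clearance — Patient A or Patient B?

Patient A: CrCl = (140 − 24) × 72.1 / (72 × 1.5) × 0.85 = 8363.6 / 108.00 × 0.85 ≈ 65.8 mL/min
Patient B: CrCl = (140 − 76) × 71.7 / (72 × 2.8) = 4588.8 / 201.60 ≈ 22.8 mL/min
65.8 vs 22.8 mL/min → Patient A is higher.

Patient A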